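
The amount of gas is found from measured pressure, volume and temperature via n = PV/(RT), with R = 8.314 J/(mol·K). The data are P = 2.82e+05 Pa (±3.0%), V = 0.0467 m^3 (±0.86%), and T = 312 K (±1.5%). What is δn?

0.176 mol

n is a product of powers, so relative uncertainties combine in quadrature:
  (1·δP/P)² = (1×0.0300)² = 0.000900;  (1·δV/V)² = (1×0.00860)² = 7.4e-05;  (-1·δT/T)² = (-1×0.0150)² = 0.000225
δn/n = √(0.00120) = 0.0346
n = 5.08 mol, so δn = 0.0346 × 5.08 = 0.176 mol.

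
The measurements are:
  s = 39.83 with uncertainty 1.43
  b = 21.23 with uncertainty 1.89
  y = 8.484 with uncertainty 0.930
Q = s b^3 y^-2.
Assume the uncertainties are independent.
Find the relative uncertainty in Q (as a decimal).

0.347

Products/powers → add relative errors in quadrature, weighted by exponent:
  (1·δs/s)² = (1×0.0359)² = 0.00129;  (3·δb/b)² = (3×0.0890)² = 0.0713;  (-2·δy/y)² = (-2×0.110)² = 0.0481
δQ/Q = √(0.121) = 0.347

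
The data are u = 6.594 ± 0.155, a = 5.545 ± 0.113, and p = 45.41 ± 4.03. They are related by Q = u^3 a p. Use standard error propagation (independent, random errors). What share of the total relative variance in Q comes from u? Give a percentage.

(δQ/Q)² = (3·δu/u)² + (1·δa/a)² + (1·δp/p)²
  u term: (3×0.0235)² = 0.00497
  a term: (1×0.0204)² = 0.000415
  p term: (1×0.0887)² = 0.00788
Total = 0.0133. Share from u = 0.00497/0.0133 = 0.375.

37.5%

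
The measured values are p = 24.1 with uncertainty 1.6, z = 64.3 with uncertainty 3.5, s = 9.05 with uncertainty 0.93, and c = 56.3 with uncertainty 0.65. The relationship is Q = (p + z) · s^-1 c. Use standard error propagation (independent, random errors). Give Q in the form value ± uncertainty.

Let u = p + z = 88.4. δu = √(δp² + δz²) = √(2.56 + 12.2) = 3.85, so δu/u = 0.0435.
Q is then a monomial in u, s, c:
δQ/Q = √((δu/u)² + (-1·δs/s)² + (1·δc/c)²) = √(0.00190 + 0.0106 + 0.000133) = 0.112
Q = 550, so δQ = 0.112 × 550 = 61.7.

550 ± 61.7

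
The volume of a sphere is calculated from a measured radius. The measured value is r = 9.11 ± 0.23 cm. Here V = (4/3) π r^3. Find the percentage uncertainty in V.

7.57%

For a monomial V ∝ r^3, fractional errors add in quadrature:
  (3·δr/r)² = (3×0.0252)² = 0.00574
δV/V = √(0.00574) = 0.0757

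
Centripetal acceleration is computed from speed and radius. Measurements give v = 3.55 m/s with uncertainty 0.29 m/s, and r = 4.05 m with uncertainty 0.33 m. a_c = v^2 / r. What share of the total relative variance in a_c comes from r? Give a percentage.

(δa_c/a_c)² = (2·δv/v)² + (-1·δr/r)²
  v term: (2×0.0817)² = 0.0267
  r term: (-1×0.0815)² = 0.00664
Total = 0.0333. Share from r = 0.00664/0.0333 = 0.199.

19.9%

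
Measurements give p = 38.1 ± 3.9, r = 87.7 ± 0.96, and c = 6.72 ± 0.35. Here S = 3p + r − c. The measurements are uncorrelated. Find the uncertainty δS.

11.7

Each term contributes (cᵢ δxᵢ)² to (δS)²:
  (3·δp)² = 137;  (δr)² = 0.922;  (δc)² = 0.122
δS = √(138) = 11.7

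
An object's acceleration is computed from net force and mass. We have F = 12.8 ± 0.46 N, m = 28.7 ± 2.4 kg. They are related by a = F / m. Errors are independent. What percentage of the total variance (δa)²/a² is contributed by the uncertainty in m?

(δa/a)² = (1·δF/F)² + (-1·δm/m)²
  F term: (1×0.0359)² = 0.00129
  m term: (-1×0.0836)² = 0.00699
Total = 0.00828. Share from m = 0.00699/0.00828 = 0.844.

84.4%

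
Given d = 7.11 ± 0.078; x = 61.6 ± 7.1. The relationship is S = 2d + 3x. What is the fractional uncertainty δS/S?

0.107

Absolute uncertainties add in quadrature for a linear combination:
  (2·δd)² = 0.0243;  (3·δx)² = 454
δS = √(454) = 21.3
S = 199, so δS/S = 21.3/199 = 0.107.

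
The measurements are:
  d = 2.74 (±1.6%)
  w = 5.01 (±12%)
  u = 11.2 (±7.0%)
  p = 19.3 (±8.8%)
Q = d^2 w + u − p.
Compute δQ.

Let h = d^2·w = 37.6. δh/h = √((2·δd/d)² + (1·δw/w)²) = √(0.00102 + 0.0144) = 0.124, so δh = 4.67.
Q = h + u − p: δQ = √(δh² + δu² + δp²) = √(21.8 + 0.615 + 2.88) = 5.03

5.03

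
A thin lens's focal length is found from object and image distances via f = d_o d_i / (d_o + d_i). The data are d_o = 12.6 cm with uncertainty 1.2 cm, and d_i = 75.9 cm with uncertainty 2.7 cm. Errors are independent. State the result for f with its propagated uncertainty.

∂f/∂d_o = (d_i/(d_o+d_i))² = 0.736;  ∂f/∂d_i = (d_o/(d_o+d_i))² = 0.0203
δf = √((∂f/∂d_o · δd_o)² + (∂f/∂d_i · δd_i)²) = √(0.779 + 0.00300) = 0.884 cm
f = 10.8 cm.

10.8 ± 0.884 cm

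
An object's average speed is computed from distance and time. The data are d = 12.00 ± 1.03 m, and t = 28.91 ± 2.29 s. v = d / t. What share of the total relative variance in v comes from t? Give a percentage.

(δv/v)² = (1·δd/d)² + (-1·δt/t)²
  d term: (1×0.0858)² = 0.00737
  t term: (-1×0.0792)² = 0.00627
Total = 0.0136. Share from t = 0.00627/0.0136 = 0.460.

46.0%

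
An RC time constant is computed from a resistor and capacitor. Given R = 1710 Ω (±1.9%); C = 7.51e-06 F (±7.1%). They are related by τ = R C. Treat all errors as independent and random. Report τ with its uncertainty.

Each factor contributes (exponent × relative error)² to (δτ/τ)²:
  (1·δR/R)² = (1×0.0190)² = 0.000361;  (1·δC/C)² = (1×0.0710)² = 0.00504
δτ/τ = √(0.00540) = 0.0735
τ = 0.0128 s, so δτ = 0.0735 × 0.0128 = 0.000944 s.

0.0128 ± 0.000944 s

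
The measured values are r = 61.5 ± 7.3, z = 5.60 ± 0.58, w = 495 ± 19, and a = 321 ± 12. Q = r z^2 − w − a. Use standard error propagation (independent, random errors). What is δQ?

Let p = r·z^2 = 1930. δp/p = √((1·δr/r)² + (2·δz/z)²) = √(0.0141 + 0.0429) = 0.239, so δp = 460.
Q = p − w − a: δQ = √(δp² + δw² + δa²) = √(2.12e+05 + 361 + 144) = 461

461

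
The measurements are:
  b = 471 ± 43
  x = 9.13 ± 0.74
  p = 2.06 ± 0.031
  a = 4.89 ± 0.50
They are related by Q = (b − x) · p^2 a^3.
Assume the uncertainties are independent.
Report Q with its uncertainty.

(2.29 ± 0.738) × 10^5

Let u = b − x = 462. δu = √(δb² + δx²) = √(1850 + 0.548) = 43.0, so δu/u = 0.0931.
Q is then a monomial in u, p, a:
δQ/Q = √((δu/u)² + (2·δp/p)² + (3·δa/a)²) = √(0.00867 + 0.000906 + 0.0941) = 0.322
Q = 2.29e+05, so δQ = 0.322 × 2.29e+05 = 73800.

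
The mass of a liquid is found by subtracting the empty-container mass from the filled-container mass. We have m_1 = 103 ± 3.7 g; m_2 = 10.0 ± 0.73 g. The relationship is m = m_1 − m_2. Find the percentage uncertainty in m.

Each term contributes (cᵢ δxᵢ)² to (δm)²:
  (δm_1)² = 13.7;  (δm_2)² = 0.533
δm = √(14.2) = 3.77 g
m = 93.0 g, so δm/m = 3.77/93.0 = 0.0406.

4.06%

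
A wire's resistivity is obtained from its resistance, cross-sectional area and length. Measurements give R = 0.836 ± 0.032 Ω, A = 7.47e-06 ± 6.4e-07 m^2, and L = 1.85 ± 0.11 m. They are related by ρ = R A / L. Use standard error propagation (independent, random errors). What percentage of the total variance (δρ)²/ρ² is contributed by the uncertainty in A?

59.5%

(δρ/ρ)² = (1·δR/R)² + (1·δA/A)² + (-1·δL/L)²
  R term: (1×0.0383)² = 0.00147
  A term: (1×0.0857)² = 0.00734
  L term: (-1×0.0595)² = 0.00354
Total = 0.0123. Share from A = 0.00734/0.0123 = 0.595.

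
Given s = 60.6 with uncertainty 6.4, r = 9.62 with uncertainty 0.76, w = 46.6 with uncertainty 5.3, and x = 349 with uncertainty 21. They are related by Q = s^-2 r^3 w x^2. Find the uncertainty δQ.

4.93e+05

Each factor contributes (exponent × relative error)² to (δQ/Q)²:
  (-2·δs/s)² = (-2×0.106)² = 0.0446;  (3·δr/r)² = (3×0.0790)² = 0.0562;  (1·δw/w)² = (1×0.114)² = 0.0129;  (2·δx/x)² = (2×0.0602)² = 0.0145
δQ/Q = √(0.128) = 0.358
Q = 1.38e+06, so δQ = 0.358 × 1.38e+06 = 4.93e+05.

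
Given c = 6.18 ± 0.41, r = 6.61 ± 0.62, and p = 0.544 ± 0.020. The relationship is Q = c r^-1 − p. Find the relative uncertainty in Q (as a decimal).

Let w = c·r^-1 = 0.935. δw/w = √((1·δc/c)² + (-1·δr/r)²) = √(0.00440 + 0.00880) = 0.115, so δw = 0.107.
Q = w − p: δQ = √(δw² + δp²) = √(0.0115 + 0.000400) = 0.109
Q = 0.391, so δQ/Q = 0.109/0.391 = 0.279.

0.279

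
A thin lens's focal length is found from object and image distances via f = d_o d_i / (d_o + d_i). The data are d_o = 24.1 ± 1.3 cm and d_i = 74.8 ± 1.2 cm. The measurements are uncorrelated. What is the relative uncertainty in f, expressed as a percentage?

4.10%

∂f/∂d_o = (d_i/(d_o+d_i))² = 0.572;  ∂f/∂d_i = (d_o/(d_o+d_i))² = 0.0594
δf = √((∂f/∂d_o · δd_o)² + (∂f/∂d_i · δd_i)²) = √(0.553 + 0.00508) = 0.747 cm
f = 18.2 cm, so δf/f = 0.747/18.2 = 0.0410.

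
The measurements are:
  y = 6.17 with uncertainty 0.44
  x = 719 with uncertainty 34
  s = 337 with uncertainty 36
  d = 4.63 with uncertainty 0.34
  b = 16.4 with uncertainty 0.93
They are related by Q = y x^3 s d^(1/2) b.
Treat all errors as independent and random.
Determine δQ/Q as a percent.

20.3%

Since Q is a product/quotient, work with relative uncertainties:
  (1·δy/y)² = (1×0.0713)² = 0.00509;  (3·δx/x)² = (3×0.0473)² = 0.0201;  (1·δs/s)² = (1×0.107)² = 0.0114;  (½·δd/d)² = (0.5×0.0734)² = 0.00135;  (1·δb/b)² = (1×0.0567)² = 0.00322
δQ/Q = √(0.0412) = 0.203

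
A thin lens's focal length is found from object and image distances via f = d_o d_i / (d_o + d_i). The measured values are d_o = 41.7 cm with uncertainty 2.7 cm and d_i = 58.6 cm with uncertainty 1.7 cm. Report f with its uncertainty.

∂f/∂d_o = (d_i/(d_o+d_i))² = 0.341;  ∂f/∂d_i = (d_o/(d_o+d_i))² = 0.173
δf = √((∂f/∂d_o · δd_o)² + (∂f/∂d_i · δd_i)²) = √(0.849 + 0.0863) = 0.967 cm
f = 24.4 cm.

24.4 ± 0.967 cm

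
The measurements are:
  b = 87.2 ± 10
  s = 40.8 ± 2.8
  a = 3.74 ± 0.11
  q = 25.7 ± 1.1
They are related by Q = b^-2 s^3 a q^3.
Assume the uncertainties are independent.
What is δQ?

For a monomial Q ∝ b^-2, s^3, a, q^3, fractional errors add in quadrature:
  (-2·δb/b)² = (-2×0.115)² = 0.0526;  (3·δs/s)² = (3×0.0686)² = 0.0424;  (1·δa/a)² = (1×0.0294)² = 0.000865;  (3·δq/q)² = (3×0.0428)² = 0.0165
δQ/Q = √(0.112) = 0.335
Q = 5.67e+05, so δQ = 0.335 × 5.67e+05 = 1.9e+05.

1.9e+05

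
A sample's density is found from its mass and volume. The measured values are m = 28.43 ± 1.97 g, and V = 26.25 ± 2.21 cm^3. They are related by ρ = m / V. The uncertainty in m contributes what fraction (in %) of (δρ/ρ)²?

(δρ/ρ)² = (1·δm/m)² + (-1·δV/V)²
  m term: (1×0.0693)² = 0.00480
  V term: (-1×0.0842)² = 0.00709
Total = 0.0119. Share from m = 0.00480/0.0119 = 0.404.

40.4%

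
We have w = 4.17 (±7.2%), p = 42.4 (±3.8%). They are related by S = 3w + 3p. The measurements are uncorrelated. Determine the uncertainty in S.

Absolute uncertainties add in quadrature for a linear combination:
  (3·δw)² = 0.811;  (3·δp)² = 23.4
δS = √(24.2) = 4.92

4.92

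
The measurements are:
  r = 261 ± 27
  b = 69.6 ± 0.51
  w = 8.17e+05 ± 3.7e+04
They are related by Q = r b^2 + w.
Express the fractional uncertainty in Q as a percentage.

Let p = r·b^2 = 1.26e+06. δp/p = √((1·δr/r)² + (2·δb/b)²) = √(0.0107 + 0.000215) = 0.104, so δp = 1.32e+05.
Q = p + w: δQ = √(δp² + δw²) = √(1.74e+10 + 1.37e+09) = 1.37e+05
Q = 2.08e+06, so δQ/Q = 1.37e+05/2.08e+06 = 0.0659.

6.59%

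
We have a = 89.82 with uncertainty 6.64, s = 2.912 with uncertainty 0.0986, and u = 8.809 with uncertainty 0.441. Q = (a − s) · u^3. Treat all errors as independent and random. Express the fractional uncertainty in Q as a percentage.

Let w = a − s = 86.91. δw = √(δa² + δs²) = √(44.1 + 0.00972) = 6.64, so δw/w = 0.0764.
Q is then a monomial in w, u:
δQ/Q = √((δw/w)² + (3·δu/u)²) = √(0.00584 + 0.0226) = 0.169

16.9%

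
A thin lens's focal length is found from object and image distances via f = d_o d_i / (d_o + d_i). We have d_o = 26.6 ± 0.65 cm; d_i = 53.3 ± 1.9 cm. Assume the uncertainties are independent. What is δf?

0.358 cm

∂f/∂d_o = (d_i/(d_o+d_i))² = 0.445;  ∂f/∂d_i = (d_o/(d_o+d_i))² = 0.111
δf = √((∂f/∂d_o · δd_o)² + (∂f/∂d_i · δd_i)²) = √(0.0837 + 0.0443) = 0.358 cm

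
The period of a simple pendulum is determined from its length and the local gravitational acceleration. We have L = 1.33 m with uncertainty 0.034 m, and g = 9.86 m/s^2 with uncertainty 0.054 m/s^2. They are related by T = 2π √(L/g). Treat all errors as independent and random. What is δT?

Relative error in a monomial: (δT/T)² = Σ (nᵢ · δxᵢ/xᵢ)².
  (½·δL/L)² = (0.5×0.0256)² = 0.000163;  (−½·δg/g)² = (-0.5×0.00548)² = 7.5e-06
δT/T = √(0.000171) = 0.0131
T = 2.31 s, so δT = 0.0131 × 2.31 = 0.0302 s.

0.0302 s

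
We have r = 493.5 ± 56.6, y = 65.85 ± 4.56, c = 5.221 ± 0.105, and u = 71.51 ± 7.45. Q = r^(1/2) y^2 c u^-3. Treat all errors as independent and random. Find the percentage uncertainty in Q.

34.7%

Each factor contributes (exponent × relative error)² to (δQ/Q)²:
  (½·δr/r)² = (0.5×0.115)² = 0.00329;  (2·δy/y)² = (2×0.0692)² = 0.0192;  (1·δc/c)² = (1×0.0201)² = 0.000404;  (-3·δu/u)² = (-3×0.104)² = 0.0977
δQ/Q = √(0.121) = 0.347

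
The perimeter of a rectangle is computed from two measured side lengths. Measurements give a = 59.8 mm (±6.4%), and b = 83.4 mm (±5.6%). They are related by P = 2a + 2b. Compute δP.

Each term contributes (cᵢ δxᵢ)² to (δP)²:
  (2·δa)² = 58.6;  (2·δb)² = 87.3
δP = √(146) = 12.1 mm

12.1 mm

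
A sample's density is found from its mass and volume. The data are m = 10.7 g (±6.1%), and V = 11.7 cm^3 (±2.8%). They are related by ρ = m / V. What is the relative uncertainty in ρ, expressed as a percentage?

ρ is a product of powers, so relative uncertainties combine in quadrature:
  (1·δm/m)² = (1×0.0610)² = 0.00372;  (-1·δV/V)² = (-1×0.0280)² = 0.000784
δρ/ρ = √(0.00450) = 0.0671

6.71%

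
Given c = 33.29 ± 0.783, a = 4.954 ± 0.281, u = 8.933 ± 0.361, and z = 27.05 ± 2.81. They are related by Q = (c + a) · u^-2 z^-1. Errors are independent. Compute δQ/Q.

Let w = c + a = 38.24. δw = √(δc² + δa²) = √(0.613 + 0.0790) = 0.832, so δw/w = 0.0218.
Q is then a monomial in w, u, z:
δQ/Q = √((δw/w)² + (-2·δu/u)² + (-1·δz/z)²) = √(0.000473 + 0.00653 + 0.0108) = 0.133

0.133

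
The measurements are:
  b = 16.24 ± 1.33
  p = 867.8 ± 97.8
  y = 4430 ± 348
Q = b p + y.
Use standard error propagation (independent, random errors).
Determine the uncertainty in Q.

Let w = b·p = 14090. δw/w = √((1·δb/b)² + (1·δp/p)²) = √(0.00671 + 0.0127) = 0.139, so δw = 1960.
Q = w + y: δQ = √(δw² + δy²) = √(3.85e+06 + 1.21e+05) = 1990

1990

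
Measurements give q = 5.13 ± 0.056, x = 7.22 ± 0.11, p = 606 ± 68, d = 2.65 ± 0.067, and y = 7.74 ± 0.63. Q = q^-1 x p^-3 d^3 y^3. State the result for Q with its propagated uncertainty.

(5.46 ± 2.31) × 10^-5

Since Q is a product/quotient, work with relative uncertainties:
  (-1·δq/q)² = (-1×0.0109)² = 0.000119;  (1·δx/x)² = (1×0.0152)² = 0.000232;  (-3·δp/p)² = (-3×0.112)² = 0.113;  (3·δd/d)² = (3×0.0253)² = 0.00575;  (3·δy/y)² = (3×0.0814)² = 0.0596
δQ/Q = √(0.179) = 0.423
Q = 5.46e-05, so δQ = 0.423 × 5.46e-05 = 2.31e-05.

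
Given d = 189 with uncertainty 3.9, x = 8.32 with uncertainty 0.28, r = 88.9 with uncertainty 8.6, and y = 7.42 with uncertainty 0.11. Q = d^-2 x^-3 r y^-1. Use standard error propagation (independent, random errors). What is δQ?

8.53e-08

Each factor contributes (exponent × relative error)² to (δQ/Q)²:
  (-2·δd/d)² = (-2×0.0206)² = 0.00170;  (-3·δx/x)² = (-3×0.0337)² = 0.0102;  (1·δr/r)² = (1×0.0967)² = 0.00936;  (-1·δy/y)² = (-1×0.0148)² = 0.000220
δQ/Q = √(0.0215) = 0.147
Q = 5.82e-07, so δQ = 0.147 × 5.82e-07 = 8.53e-08.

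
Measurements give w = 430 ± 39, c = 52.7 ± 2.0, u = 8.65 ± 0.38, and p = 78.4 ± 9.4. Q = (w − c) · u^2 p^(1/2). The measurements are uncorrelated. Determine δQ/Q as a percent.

Let h = w − c = 377. δh = √(δw² + δc²) = √(1520 + 4.00) = 39.1, so δh/h = 0.104.
Q is then a monomial in h, u, p:
δQ/Q = √((δh/h)² + (2·δu/u)² + (½·δp/p)²) = √(0.0107 + 0.00772 + 0.00359) = 0.148

14.8%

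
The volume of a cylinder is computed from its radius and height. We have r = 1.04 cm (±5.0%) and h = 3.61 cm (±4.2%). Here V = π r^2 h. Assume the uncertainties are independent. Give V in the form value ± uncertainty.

Relative error in a monomial: (δV/V)² = Σ (nᵢ · δxᵢ/xᵢ)².
  (2·δr/r)² = (2×0.0500)² = 0.0100;  (1·δh/h)² = (1×0.0420)² = 0.00176
δV/V = √(0.0118) = 0.108
V = 12.3 cm^3, so δV = 0.108 × 12.3 = 1.33 cm^3.

12.3 ± 1.33 cm^3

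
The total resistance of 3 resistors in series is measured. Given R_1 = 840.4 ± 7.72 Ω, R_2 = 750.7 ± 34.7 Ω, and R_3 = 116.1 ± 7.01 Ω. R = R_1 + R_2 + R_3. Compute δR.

For a sum/difference, combine absolute errors in quadrature:
  (δR_1)² = 59.6;  (δR_2)² = 1200;  (δR_3)² = 49.1
δR = √(1310) = 36.2 Ω

36.2 Ω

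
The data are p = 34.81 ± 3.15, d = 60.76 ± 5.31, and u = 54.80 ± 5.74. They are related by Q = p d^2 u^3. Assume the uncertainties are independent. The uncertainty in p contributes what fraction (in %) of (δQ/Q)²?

(δQ/Q)² = (1·δp/p)² + (2·δd/d)² + (3·δu/u)²
  p term: (1×0.0905)² = 0.00819
  d term: (2×0.0874)² = 0.0306
  u term: (3×0.105)² = 0.0987
Total = 0.137. Share from p = 0.00819/0.137 = 0.0596.

5.96%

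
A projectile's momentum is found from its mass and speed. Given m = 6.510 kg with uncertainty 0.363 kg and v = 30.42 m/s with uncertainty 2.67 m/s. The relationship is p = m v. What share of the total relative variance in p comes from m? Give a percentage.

28.8%

(δp/p)² = (1·δm/m)² + (1·δv/v)²
  m term: (1×0.0558)² = 0.00311
  v term: (1×0.0878)² = 0.00770
Total = 0.0108. Share from m = 0.00311/0.0108 = 0.288.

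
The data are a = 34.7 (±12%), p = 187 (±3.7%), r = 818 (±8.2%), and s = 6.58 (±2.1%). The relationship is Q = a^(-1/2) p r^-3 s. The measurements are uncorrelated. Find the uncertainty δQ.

Relative error in a monomial: (δQ/Q)² = Σ (nᵢ · δxᵢ/xᵢ)².
  (−½·δa/a)² = (-0.5×0.120)² = 0.00360;  (1·δp/p)² = (1×0.0370)² = 0.00137;  (-3·δr/r)² = (-3×0.0820)² = 0.0605;  (1·δs/s)² = (1×0.0210)² = 0.000441
δQ/Q = √(0.0659) = 0.257
Q = 3.82e-07, so δQ = 0.257 × 3.82e-07 = 9.8e-08.

9.8e-08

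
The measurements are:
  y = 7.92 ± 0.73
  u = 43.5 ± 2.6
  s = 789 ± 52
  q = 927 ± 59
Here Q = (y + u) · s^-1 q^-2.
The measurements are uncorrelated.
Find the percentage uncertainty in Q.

Let w = y + u = 51.4. δw = √(δy² + δu²) = √(0.533 + 6.76) = 2.70, so δw/w = 0.0525.
Q is then a monomial in w, s, q:
δQ/Q = √((δw/w)² + (-1·δs/s)² + (-2·δq/q)²) = √(0.00276 + 0.00434 + 0.0162) = 0.153

15.3%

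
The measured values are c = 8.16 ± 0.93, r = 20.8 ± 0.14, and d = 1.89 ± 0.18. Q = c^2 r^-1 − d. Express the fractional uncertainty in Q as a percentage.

Let p = c^2·r^-1 = 3.20. δp/p = √((2·δc/c)² + (-1·δr/r)²) = √(0.0520 + 4.53e-05) = 0.228, so δp = 0.730.
Q = p − d: δQ = √(δp² + δd²) = √(0.533 + 0.0324) = 0.752
Q = 1.31, so δQ/Q = 0.752/1.31 = 0.573.

57.3%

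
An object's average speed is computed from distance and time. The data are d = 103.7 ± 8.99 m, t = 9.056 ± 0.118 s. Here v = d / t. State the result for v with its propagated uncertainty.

11.45 ± 1.00 m/s

Since v is a product/quotient, work with relative uncertainties:
  (1·δd/d)² = (1×0.0867)² = 0.00752;  (-1·δt/t)² = (-1×0.0130)² = 0.000170
δv/v = √(0.00769) = 0.0877
v = 11.45 m/s, so δv = 0.0877 × 11.45 = 1.00 m/s.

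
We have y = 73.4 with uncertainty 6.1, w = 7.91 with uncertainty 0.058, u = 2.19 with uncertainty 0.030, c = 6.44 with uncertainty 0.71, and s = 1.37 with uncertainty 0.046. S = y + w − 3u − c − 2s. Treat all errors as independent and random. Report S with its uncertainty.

65.6 ± 6.14

For a sum/difference, combine absolute errors in quadrature:
  (δy)² = 37.2;  (δw)² = 0.00336;  (3·δu)² = 0.00810;  (δc)² = 0.504;  (2·δs)² = 0.00846
δS = √(37.7) = 6.14
S = 65.6.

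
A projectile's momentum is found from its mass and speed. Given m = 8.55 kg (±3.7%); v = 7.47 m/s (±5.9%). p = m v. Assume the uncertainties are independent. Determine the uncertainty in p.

Products/powers → add relative errors in quadrature, weighted by exponent:
  (1·δm/m)² = (1×0.0370)² = 0.00137;  (1·δv/v)² = (1×0.0590)² = 0.00348
δp/p = √(0.00485) = 0.0696
p = 63.9 kg·m/s, so δp = 0.0696 × 63.9 = 4.45 kg·m/s.

4.45 kg·m/s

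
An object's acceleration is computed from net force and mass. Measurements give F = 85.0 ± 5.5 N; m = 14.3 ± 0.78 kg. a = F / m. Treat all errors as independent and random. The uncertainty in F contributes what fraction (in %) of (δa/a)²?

58.5%

(δa/a)² = (1·δF/F)² + (-1·δm/m)²
  F term: (1×0.0647)² = 0.00419
  m term: (-1×0.0545)² = 0.00298
Total = 0.00716. Share from F = 0.00419/0.00716 = 0.585.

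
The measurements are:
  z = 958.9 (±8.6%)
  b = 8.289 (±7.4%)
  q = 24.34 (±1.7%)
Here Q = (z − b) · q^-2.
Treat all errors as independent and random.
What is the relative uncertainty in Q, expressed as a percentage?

Let u = z − b = 950.6. δu = √(δz² + δb²) = √(6800 + 0.376) = 82.5, so δu/u = 0.0868.
Q is then a monomial in u, q:
δQ/Q = √((δu/u)² + (-2·δq/q)²) = √(0.00753 + 0.00116) = 0.0932

9.32%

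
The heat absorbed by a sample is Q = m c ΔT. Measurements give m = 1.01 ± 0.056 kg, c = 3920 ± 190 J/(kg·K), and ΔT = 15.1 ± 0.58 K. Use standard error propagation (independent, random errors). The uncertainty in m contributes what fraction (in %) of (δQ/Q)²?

(δQ/Q)² = (1·δm/m)² + (1·δc/c)² + (1·δΔT/ΔT)²
  m term: (1×0.0554)² = 0.00307
  c term: (1×0.0485)² = 0.00235
  ΔT term: (1×0.0384)² = 0.00148
Total = 0.00690. Share from m = 0.00307/0.00690 = 0.446.

44.6%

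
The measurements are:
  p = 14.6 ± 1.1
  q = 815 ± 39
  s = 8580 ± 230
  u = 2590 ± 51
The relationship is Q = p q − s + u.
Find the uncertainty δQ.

1090

Let w = p·q = 11900. δw/w = √((1·δp/p)² + (1·δq/q)²) = √(0.00568 + 0.00229) = 0.0893, so δw = 1060.
Q = w − s + u: δQ = √(δw² + δs² + δu²) = √(1.13e+06 + 52900 + 2600) = 1090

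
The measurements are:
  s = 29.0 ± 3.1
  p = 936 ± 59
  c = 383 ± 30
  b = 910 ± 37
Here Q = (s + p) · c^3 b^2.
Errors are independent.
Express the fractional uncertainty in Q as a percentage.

Let u = s + p = 965. δu = √(δs² + δp²) = √(9.61 + 3480) = 59.1, so δu/u = 0.0612.
Q is then a monomial in u, c, b:
δQ/Q = √((δu/u)² + (3·δc/c)² + (2·δb/b)²) = √(0.00375 + 0.0552 + 0.00661) = 0.256

25.6%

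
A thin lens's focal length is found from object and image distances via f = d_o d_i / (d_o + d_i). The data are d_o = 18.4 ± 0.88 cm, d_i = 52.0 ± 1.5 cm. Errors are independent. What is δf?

∂f/∂d_o = (d_i/(d_o+d_i))² = 0.546;  ∂f/∂d_i = (d_o/(d_o+d_i))² = 0.0683
δf = √((∂f/∂d_o · δd_o)² + (∂f/∂d_i · δd_i)²) = √(0.231 + 0.0105) = 0.491 cm

0.491 cm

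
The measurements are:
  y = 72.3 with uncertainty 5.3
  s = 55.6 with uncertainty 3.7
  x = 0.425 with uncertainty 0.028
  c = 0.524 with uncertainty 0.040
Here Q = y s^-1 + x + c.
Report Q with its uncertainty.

2.25 ± 0.138

Let p = y·s^-1 = 1.30. δp/p = √((1·δy/y)² + (-1·δs/s)²) = √(0.00537 + 0.00443) = 0.0990, so δp = 0.129.
Q = p + x + c: δQ = √(δp² + δx² + δc²) = √(0.0166 + 0.000784 + 0.00160) = 0.138
Q = 2.25.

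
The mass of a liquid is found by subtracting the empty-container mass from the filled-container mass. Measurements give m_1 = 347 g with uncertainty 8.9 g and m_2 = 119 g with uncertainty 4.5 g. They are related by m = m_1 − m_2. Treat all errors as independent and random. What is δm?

9.97 g

Sums and differences: (δm)² = Σ (cᵢ δxᵢ)².
  (δm_1)² = 79.2;  (δm_2)² = 20.2
δm = √(99.5) = 9.97 g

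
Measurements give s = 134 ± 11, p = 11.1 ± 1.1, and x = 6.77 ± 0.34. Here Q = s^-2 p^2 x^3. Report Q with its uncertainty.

Each factor contributes (exponent × relative error)² to (δQ/Q)²:
  (-2·δs/s)² = (-2×0.0821)² = 0.0270;  (2·δp/p)² = (2×0.0991)² = 0.0393;  (3·δx/x)² = (3×0.0502)² = 0.0227
δQ/Q = √(0.0889) = 0.298
Q = 2.13, so δQ = 0.298 × 2.13 = 0.635.

2.13 ± 0.635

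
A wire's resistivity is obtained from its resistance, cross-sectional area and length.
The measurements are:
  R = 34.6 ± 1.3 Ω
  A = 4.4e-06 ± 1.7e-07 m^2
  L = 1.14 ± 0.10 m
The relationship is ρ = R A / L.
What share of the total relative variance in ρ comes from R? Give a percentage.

(δρ/ρ)² = (1·δR/R)² + (1·δA/A)² + (-1·δL/L)²
  R term: (1×0.0376)² = 0.00141
  A term: (1×0.0386)² = 0.00149
  L term: (-1×0.0877)² = 0.00769
Total = 0.0106. Share from R = 0.00141/0.0106 = 0.133.

13.3%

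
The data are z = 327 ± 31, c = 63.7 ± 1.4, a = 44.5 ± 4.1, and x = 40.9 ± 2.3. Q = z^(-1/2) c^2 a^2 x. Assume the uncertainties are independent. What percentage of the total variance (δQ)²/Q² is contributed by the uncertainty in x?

7.66%

(δQ/Q)² = (−½·δz/z)² + (2·δc/c)² + (2·δa/a)² + (1·δx/x)²
  z term: (-0.5×0.0948)² = 0.00225
  c term: (2×0.0220)² = 0.00193
  a term: (2×0.0921)² = 0.0340
  x term: (1×0.0562)² = 0.00316
Total = 0.0413. Share from x = 0.00316/0.0413 = 0.0766.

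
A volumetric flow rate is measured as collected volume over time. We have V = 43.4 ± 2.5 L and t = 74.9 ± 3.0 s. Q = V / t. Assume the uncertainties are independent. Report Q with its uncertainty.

Q is a product of powers, so relative uncertainties combine in quadrature:
  (1·δV/V)² = (1×0.0576)² = 0.00332;  (-1·δt/t)² = (-1×0.0401)² = 0.00160
δQ/Q = √(0.00492) = 0.0702
Q = 0.579 L/s, so δQ = 0.0702 × 0.579 = 0.0407 L/s.

0.579 ± 0.0407 L/s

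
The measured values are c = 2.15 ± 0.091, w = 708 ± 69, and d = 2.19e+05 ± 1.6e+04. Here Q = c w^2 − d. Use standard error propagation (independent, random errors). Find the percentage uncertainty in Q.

Let p = c·w^2 = 1.08e+06. δp/p = √((1·δc/c)² + (2·δw/w)²) = √(0.00179 + 0.0380) = 0.199, so δp = 2.15e+05.
Q = p − d: δQ = √(δp² + δd²) = √(4.62e+10 + 2.56e+08) = 2.16e+05
Q = 8.59e+05, so δQ/Q = 2.16e+05/8.59e+05 = 0.251.

25.1%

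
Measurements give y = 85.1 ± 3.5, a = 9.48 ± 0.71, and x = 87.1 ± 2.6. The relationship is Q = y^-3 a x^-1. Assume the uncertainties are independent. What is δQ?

Q is a product of powers, so relative uncertainties combine in quadrature:
  (-3·δy/y)² = (-3×0.0411)² = 0.0152;  (1·δa/a)² = (1×0.0749)² = 0.00561;  (-1·δx/x)² = (-1×0.0299)² = 0.000891
δQ/Q = √(0.0217) = 0.147
Q = 1.77e-07, so δQ = 0.147 × 1.77e-07 = 2.6e-08.

2.6e-08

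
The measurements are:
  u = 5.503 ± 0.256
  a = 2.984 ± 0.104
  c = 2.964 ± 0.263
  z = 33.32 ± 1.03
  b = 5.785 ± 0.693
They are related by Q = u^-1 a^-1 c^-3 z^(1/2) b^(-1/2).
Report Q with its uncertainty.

0.005613 ± 0.00157

Q is a product of powers, so relative uncertainties combine in quadrature:
  (-1·δu/u)² = (-1×0.0465)² = 0.00216;  (-1·δa/a)² = (-1×0.0349)² = 0.00121;  (-3·δc/c)² = (-3×0.0887)² = 0.0709;  (½·δz/z)² = (0.5×0.0309)² = 0.000239;  (−½·δb/b)² = (-0.5×0.120)² = 0.00359
δQ/Q = √(0.0781) = 0.279
Q = 0.005613, so δQ = 0.279 × 0.005613 = 0.00157.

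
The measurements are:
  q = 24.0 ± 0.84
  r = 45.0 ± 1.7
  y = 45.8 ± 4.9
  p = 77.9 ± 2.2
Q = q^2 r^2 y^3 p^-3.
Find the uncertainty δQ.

82400

Since Q is a product/quotient, work with relative uncertainties:
  (2·δq/q)² = (2×0.0350)² = 0.00490;  (2·δr/r)² = (2×0.0378)² = 0.00571;  (3·δy/y)² = (3×0.107)² = 0.103;  (-3·δp/p)² = (-3×0.0282)² = 0.00718
δQ/Q = √(0.121) = 0.348
Q = 2.37e+05, so δQ = 0.348 × 2.37e+05 = 82400.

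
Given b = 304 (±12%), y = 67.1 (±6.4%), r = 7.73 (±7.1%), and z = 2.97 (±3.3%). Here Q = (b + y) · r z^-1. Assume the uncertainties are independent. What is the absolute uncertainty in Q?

122

Let u = b + y = 371. δu = √(δb² + δy²) = √(1330 + 18.4) = 36.7, so δu/u = 0.0990.
Q is then a monomial in u, r, z:
δQ/Q = √((δu/u)² + (1·δr/r)² + (-1·δz/z)²) = √(0.00980 + 0.00504 + 0.00109) = 0.126
Q = 966, so δQ = 0.126 × 966 = 122.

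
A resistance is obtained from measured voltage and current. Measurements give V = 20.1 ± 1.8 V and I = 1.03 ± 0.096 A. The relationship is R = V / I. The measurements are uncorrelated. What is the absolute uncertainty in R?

Since R is a product/quotient, work with relative uncertainties:
  (1·δV/V)² = (1×0.0896)² = 0.00802;  (-1·δI/I)² = (-1×0.0932)² = 0.00869
δR/R = √(0.0167) = 0.129
R = 19.5 Ω, so δR = 0.129 × 19.5 = 2.52 Ω.

2.52 Ω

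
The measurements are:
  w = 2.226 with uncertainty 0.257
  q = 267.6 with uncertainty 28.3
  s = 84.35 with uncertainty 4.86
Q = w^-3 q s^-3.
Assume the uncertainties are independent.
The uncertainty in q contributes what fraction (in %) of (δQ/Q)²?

(δQ/Q)² = (-3·δw/w)² + (1·δq/q)² + (-3·δs/s)²
  w term: (-3×0.115)² = 0.120
  q term: (1×0.106)² = 0.0112
  s term: (-3×0.0576)² = 0.0299
Total = 0.161. Share from q = 0.0112/0.161 = 0.0695.

6.95%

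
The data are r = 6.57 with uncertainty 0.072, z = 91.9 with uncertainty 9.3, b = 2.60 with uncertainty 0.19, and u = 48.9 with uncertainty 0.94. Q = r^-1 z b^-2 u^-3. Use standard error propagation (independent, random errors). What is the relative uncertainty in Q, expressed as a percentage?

18.7%

Q is a product of powers, so relative uncertainties combine in quadrature:
  (-1·δr/r)² = (-1×0.0110)² = 0.000120;  (1·δz/z)² = (1×0.101)² = 0.0102;  (-2·δb/b)² = (-2×0.0731)² = 0.0214;  (-3·δu/u)² = (-3×0.0192)² = 0.00333
δQ/Q = √(0.0350) = 0.187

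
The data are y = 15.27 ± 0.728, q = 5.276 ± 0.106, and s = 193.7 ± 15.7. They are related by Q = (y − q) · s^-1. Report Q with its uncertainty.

Let u = y − q = 9.994. δu = √(δy² + δq²) = √(0.530 + 0.0112) = 0.736, so δu/u = 0.0736.
Q is then a monomial in u, s:
δQ/Q = √((δu/u)² + (-1·δs/s)²) = √(0.00542 + 0.00657) = 0.109
Q = 0.05160, so δQ = 0.109 × 0.05160 = 0.00565.

0.05160 ± 0.00565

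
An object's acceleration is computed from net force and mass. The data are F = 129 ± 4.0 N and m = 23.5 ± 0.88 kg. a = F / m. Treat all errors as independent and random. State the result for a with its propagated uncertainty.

Since a is a product/quotient, work with relative uncertainties:
  (1·δF/F)² = (1×0.0310)² = 0.000961;  (-1·δm/m)² = (-1×0.0374)² = 0.00140
δa/a = √(0.00236) = 0.0486
a = 5.49 m/s^2, so δa = 0.0486 × 5.49 = 0.267 m/s^2.

5.49 ± 0.267 m/s^2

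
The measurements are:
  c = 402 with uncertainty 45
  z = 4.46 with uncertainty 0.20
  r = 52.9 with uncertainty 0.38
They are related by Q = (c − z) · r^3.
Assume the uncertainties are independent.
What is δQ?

Let u = c − z = 398. δu = √(δc² + δz²) = √(2020 + 0.0400) = 45.0, so δu/u = 0.113.
Q is then a monomial in u, r:
δQ/Q = √((δu/u)² + (3·δr/r)²) = √(0.0128 + 0.000464) = 0.115
Q = 5.89e+07, so δQ = 0.115 × 5.89e+07 = 6.78e+06.

6.78e+06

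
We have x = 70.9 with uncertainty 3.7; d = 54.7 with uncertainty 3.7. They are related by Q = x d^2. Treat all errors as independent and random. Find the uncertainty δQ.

30800

Products/powers → add relative errors in quadrature, weighted by exponent:
  (1·δx/x)² = (1×0.0522)² = 0.00272;  (2·δd/d)² = (2×0.0676)² = 0.0183
δQ/Q = √(0.0210) = 0.145
Q = 2.12e+05, so δQ = 0.145 × 2.12e+05 = 30800.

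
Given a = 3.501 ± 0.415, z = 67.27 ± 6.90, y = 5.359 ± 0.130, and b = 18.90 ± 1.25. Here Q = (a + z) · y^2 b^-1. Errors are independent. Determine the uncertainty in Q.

Let u = a + z = 70.77. δu = √(δa² + δz²) = √(0.172 + 47.6) = 6.91, so δu/u = 0.0977.
Q is then a monomial in u, y, b:
δQ/Q = √((δu/u)² + (2·δy/y)² + (-1·δb/b)²) = √(0.00954 + 0.00235 + 0.00437) = 0.128
Q = 107.5, so δQ = 0.128 × 107.5 = 13.7.

13.7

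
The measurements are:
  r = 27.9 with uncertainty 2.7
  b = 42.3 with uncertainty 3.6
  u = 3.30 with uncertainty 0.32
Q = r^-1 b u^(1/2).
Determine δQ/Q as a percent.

Each factor contributes (exponent × relative error)² to (δQ/Q)²:
  (-1·δr/r)² = (-1×0.0968)² = 0.00937;  (1·δb/b)² = (1×0.0851)² = 0.00724;  (½·δu/u)² = (0.5×0.0970)² = 0.00235
δQ/Q = √(0.0190) = 0.138

13.8%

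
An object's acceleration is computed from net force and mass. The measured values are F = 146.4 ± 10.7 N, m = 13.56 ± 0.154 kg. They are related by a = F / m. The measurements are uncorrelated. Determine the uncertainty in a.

Products/powers → add relative errors in quadrature, weighted by exponent:
  (1·δF/F)² = (1×0.0731)² = 0.00534;  (-1·δm/m)² = (-1×0.0114)² = 0.000129
δa/a = √(0.00547) = 0.0740
a = 10.80 m/s^2, so δa = 0.0740 × 10.80 = 0.799 m/s^2.

0.799 m/s^2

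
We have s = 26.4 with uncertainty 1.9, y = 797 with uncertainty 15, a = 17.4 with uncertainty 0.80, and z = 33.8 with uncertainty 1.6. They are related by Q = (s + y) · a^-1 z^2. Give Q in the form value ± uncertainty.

54100 ± 5780

Let u = s + y = 823. δu = √(δs² + δy²) = √(3.61 + 225) = 15.1, so δu/u = 0.0184.
Q is then a monomial in u, a, z:
δQ/Q = √((δu/u)² + (-1·δa/a)² + (2·δz/z)²) = √(0.000337 + 0.00211 + 0.00896) = 0.107
Q = 54100, so δQ = 0.107 × 54100 = 5780.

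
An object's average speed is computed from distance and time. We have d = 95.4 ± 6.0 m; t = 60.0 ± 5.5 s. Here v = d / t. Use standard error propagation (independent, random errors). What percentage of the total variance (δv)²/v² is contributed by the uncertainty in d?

(δv/v)² = (1·δd/d)² + (-1·δt/t)²
  d term: (1×0.0629)² = 0.00396
  t term: (-1×0.0917)² = 0.00840
Total = 0.0124. Share from d = 0.00396/0.0124 = 0.320.

32.0%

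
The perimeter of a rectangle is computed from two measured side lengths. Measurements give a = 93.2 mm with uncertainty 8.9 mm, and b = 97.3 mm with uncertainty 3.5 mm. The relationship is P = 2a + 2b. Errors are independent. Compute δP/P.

0.0502

For a sum/difference, combine absolute errors in quadrature:
  (2·δa)² = 317;  (2·δb)² = 49.0
δP = √(366) = 19.1 mm
P = 381 mm, so δP/P = 19.1/381 = 0.0502.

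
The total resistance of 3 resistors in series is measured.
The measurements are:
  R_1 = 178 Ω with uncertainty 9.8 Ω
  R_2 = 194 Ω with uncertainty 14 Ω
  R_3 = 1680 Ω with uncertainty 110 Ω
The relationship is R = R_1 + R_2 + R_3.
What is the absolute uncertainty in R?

111 Ω

Absolute uncertainties add in quadrature for a linear combination:
  (δR_1)² = 96.0;  (δR_2)² = 196;  (δR_3)² = 12100
δR = √(12400) = 111 Ω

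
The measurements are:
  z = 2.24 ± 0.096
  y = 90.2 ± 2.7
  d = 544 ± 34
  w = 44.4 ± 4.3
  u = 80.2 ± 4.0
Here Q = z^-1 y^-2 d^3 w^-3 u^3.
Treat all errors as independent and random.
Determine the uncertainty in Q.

20000

Q is a product of powers, so relative uncertainties combine in quadrature:
  (-1·δz/z)² = (-1×0.0429)² = 0.00184;  (-2·δy/y)² = (-2×0.0299)² = 0.00358;  (3·δd/d)² = (3×0.0625)² = 0.0352;  (-3·δw/w)² = (-3×0.0968)² = 0.0844;  (3·δu/u)² = (3×0.0499)² = 0.0224
δQ/Q = √(0.147) = 0.384
Q = 52100, so δQ = 0.384 × 52100 = 20000.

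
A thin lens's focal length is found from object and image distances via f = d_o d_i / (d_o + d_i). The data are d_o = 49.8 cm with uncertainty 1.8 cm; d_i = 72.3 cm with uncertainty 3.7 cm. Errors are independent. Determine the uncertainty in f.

∂f/∂d_o = (d_i/(d_o+d_i))² = 0.351;  ∂f/∂d_i = (d_o/(d_o+d_i))² = 0.166
δf = √((∂f/∂d_o · δd_o)² + (∂f/∂d_i · δd_i)²) = √(0.398 + 0.379) = 0.882 cm

0.882 cm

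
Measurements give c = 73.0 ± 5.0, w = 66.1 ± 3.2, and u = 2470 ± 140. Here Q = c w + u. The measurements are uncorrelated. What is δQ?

Let p = c·w = 4830. δp/p = √((1·δc/c)² + (1·δw/w)²) = √(0.00469 + 0.00234) = 0.0839, so δp = 405.
Q = p + u: δQ = √(δp² + δu²) = √(1.64e+05 + 19600) = 428

428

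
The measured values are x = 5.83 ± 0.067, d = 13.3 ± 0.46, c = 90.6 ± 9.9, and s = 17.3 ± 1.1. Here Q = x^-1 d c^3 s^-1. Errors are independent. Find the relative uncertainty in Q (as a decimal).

0.336

Relative error in a monomial: (δQ/Q)² = Σ (nᵢ · δxᵢ/xᵢ)².
  (-1·δx/x)² = (-1×0.0115)² = 0.000132;  (1·δd/d)² = (1×0.0346)² = 0.00120;  (3·δc/c)² = (3×0.109)² = 0.107;  (-1·δs/s)² = (-1×0.0636)² = 0.00404
δQ/Q = √(0.113) = 0.336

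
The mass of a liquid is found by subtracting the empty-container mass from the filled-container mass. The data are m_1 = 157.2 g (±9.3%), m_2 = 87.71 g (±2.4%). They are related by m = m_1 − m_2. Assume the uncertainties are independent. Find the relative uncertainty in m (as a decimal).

Each term contributes (cᵢ δxᵢ)² to (δm)²:
  (δm_1)² = 214;  (δm_2)² = 4.43
δm = √(218) = 14.8 g
m = 69.49 g, so δm/m = 14.8/69.49 = 0.213.

0.213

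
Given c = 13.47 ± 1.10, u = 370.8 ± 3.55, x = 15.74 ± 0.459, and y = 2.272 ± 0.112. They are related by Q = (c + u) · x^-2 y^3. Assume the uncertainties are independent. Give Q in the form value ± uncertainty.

18.19 ± 2.90

Let w = c + u = 384.3. δw = √(δc² + δu²) = √(1.21 + 12.6) = 3.72, so δw/w = 0.00967.
Q is then a monomial in w, x, y:
δQ/Q = √((δw/w)² + (-2·δx/x)² + (3·δy/y)²) = √(9.35e-05 + 0.00340 + 0.0219) = 0.159
Q = 18.19, so δQ = 0.159 × 18.19 = 2.90.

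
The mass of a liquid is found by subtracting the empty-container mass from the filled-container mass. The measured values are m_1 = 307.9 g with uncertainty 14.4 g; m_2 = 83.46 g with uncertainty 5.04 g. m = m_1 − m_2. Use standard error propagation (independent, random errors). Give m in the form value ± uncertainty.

Absolute uncertainties add in quadrature for a linear combination:
  (δm_1)² = 207;  (δm_2)² = 25.4
δm = √(233) = 15.3 g
m = 224.4 g.

224.4 ± 15.3 g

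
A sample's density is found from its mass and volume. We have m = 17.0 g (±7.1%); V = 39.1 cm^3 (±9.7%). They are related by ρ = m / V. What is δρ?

0.0523 g/cm^3

Relative error in a monomial: (δρ/ρ)² = Σ (nᵢ · δxᵢ/xᵢ)².
  (1·δm/m)² = (1×0.0710)² = 0.00504;  (-1·δV/V)² = (-1×0.0970)² = 0.00941
δρ/ρ = √(0.0144) = 0.120
ρ = 0.435 g/cm^3, so δρ = 0.120 × 0.435 = 0.0523 g/cm^3.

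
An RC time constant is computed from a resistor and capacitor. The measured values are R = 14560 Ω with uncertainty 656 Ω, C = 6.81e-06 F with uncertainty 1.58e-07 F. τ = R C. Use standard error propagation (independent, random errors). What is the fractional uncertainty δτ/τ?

Products/powers → add relative errors in quadrature, weighted by exponent:
  (1·δR/R)² = (1×0.0451)² = 0.00203;  (1·δC/C)² = (1×0.0232)² = 0.000538
δτ/τ = √(0.00257) = 0.0507

0.0507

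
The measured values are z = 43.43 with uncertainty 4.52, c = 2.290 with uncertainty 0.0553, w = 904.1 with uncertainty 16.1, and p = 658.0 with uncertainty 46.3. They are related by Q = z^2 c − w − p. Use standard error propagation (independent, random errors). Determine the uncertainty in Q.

906

Let h = z^2·c = 4319. δh/h = √((2·δz/z)² + (1·δc/c)²) = √(0.0433 + 0.000583) = 0.210, so δh = 905.
Q = h − w − p: δQ = √(δh² + δw² + δp²) = √(8.19e+05 + 259 + 2140) = 906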